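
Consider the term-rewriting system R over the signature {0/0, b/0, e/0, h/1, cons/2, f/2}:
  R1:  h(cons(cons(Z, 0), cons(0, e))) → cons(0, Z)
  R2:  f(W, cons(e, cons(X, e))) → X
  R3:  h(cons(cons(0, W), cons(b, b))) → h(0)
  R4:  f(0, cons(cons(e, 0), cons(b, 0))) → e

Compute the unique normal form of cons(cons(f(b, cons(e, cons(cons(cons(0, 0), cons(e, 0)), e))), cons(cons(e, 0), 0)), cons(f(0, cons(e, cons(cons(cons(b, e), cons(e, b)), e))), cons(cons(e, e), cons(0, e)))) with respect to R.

cons(cons(cons(cons(0, 0), cons(e, 0)), cons(cons(e, 0), 0)), cons(cons(cons(b, e), cons(e, b)), cons(cons(e, e), cons(0, e))))

1. cons(cons(f(b, cons(e, cons(cons(cons(0, 0), cons(e, 0)), e))), cons(cons(e, 0), 0)), cons(f(0, cons(e, cons(cons(cons(b, e), cons(e, b)), e))), cons(cons(e, e), cons(0, e))))  →  cons(cons(cons(cons(0, 0), cons(e, 0)), cons(cons(e, 0), 0)), cons(f(0, cons(e, cons(cons(cons(b, e), cons(e, b)), e))), cons(cons(e, e), cons(0, e))))   [R2 at 1.1]
2. cons(cons(cons(cons(0, 0), cons(e, 0)), cons(cons(e, 0), 0)), cons(f(0, cons(e, cons(cons(cons(b, e), cons(e, b)), e))), cons(cons(e, e), cons(0, e))))  →  cons(cons(cons(cons(0, 0), cons(e, 0)), cons(cons(e, 0), 0)), cons(cons(cons(b, e), cons(e, b)), cons(cons(e, e), cons(0, e))))   [R2 at 2.1]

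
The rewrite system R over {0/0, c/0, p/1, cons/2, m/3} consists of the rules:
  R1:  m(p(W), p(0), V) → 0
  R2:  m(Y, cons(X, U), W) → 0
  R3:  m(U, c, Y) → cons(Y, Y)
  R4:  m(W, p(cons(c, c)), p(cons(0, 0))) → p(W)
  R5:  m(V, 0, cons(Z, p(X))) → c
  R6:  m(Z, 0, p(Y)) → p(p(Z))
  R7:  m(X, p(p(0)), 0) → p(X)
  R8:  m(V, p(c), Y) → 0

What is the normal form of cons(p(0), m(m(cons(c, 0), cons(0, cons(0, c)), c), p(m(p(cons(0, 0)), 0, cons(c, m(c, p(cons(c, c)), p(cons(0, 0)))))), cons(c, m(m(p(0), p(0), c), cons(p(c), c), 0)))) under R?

1. cons(p(0), m(m(cons(c, 0), cons(0, cons(0, c)), c), p(m(p(cons(0, 0)), 0, cons(c, m(c, p(cons(c, c)), p(cons(0, 0)))))), cons(c, m(m(p(0), p(0), c), cons(p(c), c), 0))))  →  cons(p(0), m(0, p(m(p(cons(0, 0)), 0, cons(c, m(c, p(cons(c, c)), p(cons(0, 0)))))), cons(c, m(m(p(0), p(0), c), cons(p(c), c), 0))))   [R2 at 2.1]
2. cons(p(0), m(0, p(m(p(cons(0, 0)), 0, cons(c, m(c, p(cons(c, c)), p(cons(0, 0)))))), cons(c, m(m(p(0), p(0), c), cons(p(c), c), 0))))  →  cons(p(0), m(0, p(m(p(cons(0, 0)), 0, cons(c, p(c)))), cons(c, m(m(p(0), p(0), c), cons(p(c), c), 0))))   [R4 at 2.2.1.3.2]
3. cons(p(0), m(0, p(m(p(cons(0, 0)), 0, cons(c, p(c)))), cons(c, m(m(p(0), p(0), c), cons(p(c), c), 0))))  →  cons(p(0), m(0, p(c), cons(c, m(m(p(0), p(0), c), cons(p(c), c), 0))))   [R5 at 2.2.1]
4. cons(p(0), m(0, p(c), cons(c, m(m(p(0), p(0), c), cons(p(c), c), 0))))  →  cons(p(0), 0)   [R8 at 2]

cons(p(0), 0)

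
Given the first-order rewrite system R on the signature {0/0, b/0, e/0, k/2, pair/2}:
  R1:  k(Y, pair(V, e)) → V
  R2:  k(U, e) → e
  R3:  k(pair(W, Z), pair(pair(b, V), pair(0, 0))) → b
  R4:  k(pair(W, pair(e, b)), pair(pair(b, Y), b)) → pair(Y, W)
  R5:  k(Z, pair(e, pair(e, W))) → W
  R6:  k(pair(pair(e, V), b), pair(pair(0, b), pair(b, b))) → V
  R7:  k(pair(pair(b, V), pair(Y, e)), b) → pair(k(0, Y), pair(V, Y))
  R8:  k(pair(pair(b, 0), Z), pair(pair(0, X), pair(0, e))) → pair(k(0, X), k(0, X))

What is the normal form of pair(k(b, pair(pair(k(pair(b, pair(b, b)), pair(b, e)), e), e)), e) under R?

pair(pair(b, e), e)

1. pair(k(b, pair(pair(k(pair(b, pair(b, b)), pair(b, e)), e), e)), e)  →  pair(pair(k(pair(b, pair(b, b)), pair(b, e)), e), e)   [R1 at 1]
2. pair(pair(k(pair(b, pair(b, b)), pair(b, e)), e), e)  →  pair(pair(b, e), e)   [R1 at 1.1]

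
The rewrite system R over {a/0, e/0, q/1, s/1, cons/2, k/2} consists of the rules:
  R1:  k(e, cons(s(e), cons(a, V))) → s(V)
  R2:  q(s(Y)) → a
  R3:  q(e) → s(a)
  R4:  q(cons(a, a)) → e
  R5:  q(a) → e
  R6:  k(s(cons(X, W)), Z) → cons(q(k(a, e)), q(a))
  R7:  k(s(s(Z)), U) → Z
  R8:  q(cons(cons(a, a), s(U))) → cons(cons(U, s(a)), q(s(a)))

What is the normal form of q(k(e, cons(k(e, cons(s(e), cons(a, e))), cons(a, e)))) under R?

1. q(k(e, cons(k(e, cons(s(e), cons(a, e))), cons(a, e))))  →  q(k(e, cons(s(e), cons(a, e))))   [R1 at 1.2.1]
2. q(k(e, cons(s(e), cons(a, e))))  →  q(s(e))   [R1 at 1]
3. q(s(e))  →  a   [R2 at ε]

a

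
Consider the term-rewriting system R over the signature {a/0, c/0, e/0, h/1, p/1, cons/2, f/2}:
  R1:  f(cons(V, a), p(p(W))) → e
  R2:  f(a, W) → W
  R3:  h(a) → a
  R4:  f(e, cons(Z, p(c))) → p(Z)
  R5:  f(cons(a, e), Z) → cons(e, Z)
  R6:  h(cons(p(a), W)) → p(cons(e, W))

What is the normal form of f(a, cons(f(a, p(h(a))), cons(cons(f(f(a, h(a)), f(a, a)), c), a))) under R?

1. f(a, cons(f(a, p(h(a))), cons(cons(f(f(a, h(a)), f(a, a)), c), a)))  →  cons(f(a, p(h(a))), cons(cons(f(f(a, h(a)), f(a, a)), c), a))   [R2 at ε]
2. cons(f(a, p(h(a))), cons(cons(f(f(a, h(a)), f(a, a)), c), a))  →  cons(p(h(a)), cons(cons(f(f(a, h(a)), f(a, a)), c), a))   [R2 at 1]
3. cons(p(h(a)), cons(cons(f(f(a, h(a)), f(a, a)), c), a))  →  cons(p(a), cons(cons(f(f(a, h(a)), f(a, a)), c), a))   [R3 at 1.1]
4. cons(p(a), cons(cons(f(f(a, h(a)), f(a, a)), c), a))  →  cons(p(a), cons(cons(f(h(a), f(a, a)), c), a))   [R2 at 2.1.1.1]
5. cons(p(a), cons(cons(f(h(a), f(a, a)), c), a))  →  cons(p(a), cons(cons(f(a, f(a, a)), c), a))   [R3 at 2.1.1.1]
6. cons(p(a), cons(cons(f(a, f(a, a)), c), a))  →  cons(p(a), cons(cons(f(a, a), c), a))   [R2 at 2.1.1]
7. cons(p(a), cons(cons(f(a, a), c), a))  →  cons(p(a), cons(cons(a, c), a))   [R2 at 2.1.1]

cons(p(a), cons(cons(a, c), a))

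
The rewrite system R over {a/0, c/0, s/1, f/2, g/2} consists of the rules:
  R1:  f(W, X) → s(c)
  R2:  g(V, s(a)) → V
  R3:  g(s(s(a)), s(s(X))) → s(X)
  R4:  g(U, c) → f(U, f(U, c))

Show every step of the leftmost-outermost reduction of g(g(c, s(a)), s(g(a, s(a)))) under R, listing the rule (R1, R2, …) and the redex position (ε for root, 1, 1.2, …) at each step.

1. g(g(c, s(a)), s(g(a, s(a))))  →  g(c, s(g(a, s(a))))   [R2 at 1]
2. g(c, s(g(a, s(a))))  →  g(c, s(a))   [R2 at 2.1]
3. g(c, s(a))  →  c   [R2 at ε]

c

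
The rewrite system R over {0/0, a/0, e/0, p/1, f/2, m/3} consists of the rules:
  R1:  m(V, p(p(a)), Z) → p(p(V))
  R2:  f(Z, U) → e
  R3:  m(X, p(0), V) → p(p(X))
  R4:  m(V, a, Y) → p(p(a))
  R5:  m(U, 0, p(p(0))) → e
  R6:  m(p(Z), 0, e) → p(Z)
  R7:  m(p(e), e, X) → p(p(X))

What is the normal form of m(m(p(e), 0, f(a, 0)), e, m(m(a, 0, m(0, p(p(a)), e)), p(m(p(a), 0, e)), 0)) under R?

1. m(m(p(e), 0, f(a, 0)), e, m(m(a, 0, m(0, p(p(a)), e)), p(m(p(a), 0, e)), 0))  →  m(m(p(e), 0, e), e, m(m(a, 0, m(0, p(p(a)), e)), p(m(p(a), 0, e)), 0))   [R2 at 1.3]
2. m(m(p(e), 0, e), e, m(m(a, 0, m(0, p(p(a)), e)), p(m(p(a), 0, e)), 0))  →  m(p(e), e, m(m(a, 0, m(0, p(p(a)), e)), p(m(p(a), 0, e)), 0))   [R6 at 1]
3. m(p(e), e, m(m(a, 0, m(0, p(p(a)), e)), p(m(p(a), 0, e)), 0))  →  p(p(m(m(a, 0, m(0, p(p(a)), e)), p(m(p(a), 0, e)), 0)))   [R7 at ε]
4. p(p(m(m(a, 0, m(0, p(p(a)), e)), p(m(p(a), 0, e)), 0)))  →  p(p(m(m(a, 0, p(p(0))), p(m(p(a), 0, e)), 0)))   [R1 at 1.1.1.3]
5. p(p(m(m(a, 0, p(p(0))), p(m(p(a), 0, e)), 0)))  →  p(p(m(e, p(m(p(a), 0, e)), 0)))   [R5 at 1.1.1]
6. p(p(m(e, p(m(p(a), 0, e)), 0)))  →  p(p(m(e, p(p(a)), 0)))   [R6 at 1.1.2.1]
7. p(p(m(e, p(p(a)), 0)))  →  p(p(p(p(e))))   [R1 at 1.1]

p(p(p(p(e))))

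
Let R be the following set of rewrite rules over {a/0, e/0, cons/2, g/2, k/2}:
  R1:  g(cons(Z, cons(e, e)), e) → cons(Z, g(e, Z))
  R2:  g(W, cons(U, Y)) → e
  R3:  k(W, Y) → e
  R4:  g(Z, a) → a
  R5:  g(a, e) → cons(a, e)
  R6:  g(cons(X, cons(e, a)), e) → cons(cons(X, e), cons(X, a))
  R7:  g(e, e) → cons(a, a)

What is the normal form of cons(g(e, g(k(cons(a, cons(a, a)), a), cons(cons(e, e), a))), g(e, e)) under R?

1. cons(g(e, g(k(cons(a, cons(a, a)), a), cons(cons(e, e), a))), g(e, e))  →  cons(g(e, e), g(e, e))   [R2 at 1.2]
2. cons(g(e, e), g(e, e))  →  cons(cons(a, a), g(e, e))   [R7 at 1]
3. cons(cons(a, a), g(e, e))  →  cons(cons(a, a), cons(a, a))   [R7 at 2]

cons(cons(a, a), cons(a, a))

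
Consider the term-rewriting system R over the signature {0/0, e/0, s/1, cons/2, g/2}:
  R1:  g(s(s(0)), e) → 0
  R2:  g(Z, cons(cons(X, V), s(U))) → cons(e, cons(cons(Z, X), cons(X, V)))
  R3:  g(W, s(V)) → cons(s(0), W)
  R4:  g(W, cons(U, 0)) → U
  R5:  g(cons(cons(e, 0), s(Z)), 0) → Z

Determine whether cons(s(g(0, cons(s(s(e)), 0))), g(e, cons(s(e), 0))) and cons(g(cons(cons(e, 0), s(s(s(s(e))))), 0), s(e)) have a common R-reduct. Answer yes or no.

Reduce t₁ = cons(s(g(0, cons(s(s(e)), 0))), g(e, cons(s(e), 0))):
1. cons(s(g(0, cons(s(s(e)), 0))), g(e, cons(s(e), 0)))  →  cons(s(s(s(e))), g(e, cons(s(e), 0)))   [R4 at 1.1]
2. cons(s(s(s(e))), g(e, cons(s(e), 0)))  →  cons(s(s(s(e))), s(e))   [R4 at 2]

Reduce t₂ = cons(g(cons(cons(e, 0), s(s(s(s(e))))), 0), s(e)):
1. cons(g(cons(cons(e, 0), s(s(s(s(e))))), 0), s(e))  →  cons(s(s(s(e))), s(e))   [R5 at 1]

yes — NF(t₁) = cons(s(s(s(e))), s(e)), NF(t₂) = cons(s(s(s(e))), s(e))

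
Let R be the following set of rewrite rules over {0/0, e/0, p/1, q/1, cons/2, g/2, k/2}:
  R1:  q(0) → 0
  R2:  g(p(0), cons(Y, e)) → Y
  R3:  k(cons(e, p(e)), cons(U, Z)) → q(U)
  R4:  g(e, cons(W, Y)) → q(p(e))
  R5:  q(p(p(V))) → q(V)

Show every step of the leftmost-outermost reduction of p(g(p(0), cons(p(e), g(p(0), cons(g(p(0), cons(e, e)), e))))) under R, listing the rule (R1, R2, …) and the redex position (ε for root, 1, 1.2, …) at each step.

p(p(e))

1. p(g(p(0), cons(p(e), g(p(0), cons(g(p(0), cons(e, e)), e)))))  →  p(g(p(0), cons(p(e), g(p(0), cons(e, e)))))   [R2 at 1.2.2]
2. p(g(p(0), cons(p(e), g(p(0), cons(e, e)))))  →  p(g(p(0), cons(p(e), e)))   [R2 at 1.2.2]
3. p(g(p(0), cons(p(e), e)))  →  p(p(e))   [R2 at 1]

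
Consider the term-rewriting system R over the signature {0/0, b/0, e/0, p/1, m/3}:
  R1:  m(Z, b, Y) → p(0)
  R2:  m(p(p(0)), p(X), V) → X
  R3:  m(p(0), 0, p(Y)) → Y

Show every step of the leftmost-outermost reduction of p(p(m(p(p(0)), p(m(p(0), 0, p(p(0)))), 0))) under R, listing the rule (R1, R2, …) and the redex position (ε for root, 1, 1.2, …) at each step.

p(p(p(0)))

1. p(p(m(p(p(0)), p(m(p(0), 0, p(p(0)))), 0)))  →  p(p(m(p(0), 0, p(p(0)))))   [R2 at 1.1]
2. p(p(m(p(0), 0, p(p(0)))))  →  p(p(p(0)))   [R3 at 1.1]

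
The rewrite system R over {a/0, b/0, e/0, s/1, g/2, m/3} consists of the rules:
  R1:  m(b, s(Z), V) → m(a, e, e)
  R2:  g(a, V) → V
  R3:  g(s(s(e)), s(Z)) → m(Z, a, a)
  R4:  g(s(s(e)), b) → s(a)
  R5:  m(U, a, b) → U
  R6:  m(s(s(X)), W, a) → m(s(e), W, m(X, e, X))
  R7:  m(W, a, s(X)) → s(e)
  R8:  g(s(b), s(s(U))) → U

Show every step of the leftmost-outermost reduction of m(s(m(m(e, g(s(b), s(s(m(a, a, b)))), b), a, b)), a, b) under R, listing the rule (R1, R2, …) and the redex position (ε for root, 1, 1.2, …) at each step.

1. m(s(m(m(e, g(s(b), s(s(m(a, a, b)))), b), a, b)), a, b)  →  s(m(m(e, g(s(b), s(s(m(a, a, b)))), b), a, b))   [R5 at ε]
2. s(m(m(e, g(s(b), s(s(m(a, a, b)))), b), a, b))  →  s(m(e, g(s(b), s(s(m(a, a, b)))), b))   [R5 at 1]
3. s(m(e, g(s(b), s(s(m(a, a, b)))), b))  →  s(m(e, m(a, a, b), b))   [R8 at 1.2]
4. s(m(e, m(a, a, b), b))  →  s(m(e, a, b))   [R5 at 1.2]
5. s(m(e, a, b))  →  s(e)   [R5 at 1]

s(e)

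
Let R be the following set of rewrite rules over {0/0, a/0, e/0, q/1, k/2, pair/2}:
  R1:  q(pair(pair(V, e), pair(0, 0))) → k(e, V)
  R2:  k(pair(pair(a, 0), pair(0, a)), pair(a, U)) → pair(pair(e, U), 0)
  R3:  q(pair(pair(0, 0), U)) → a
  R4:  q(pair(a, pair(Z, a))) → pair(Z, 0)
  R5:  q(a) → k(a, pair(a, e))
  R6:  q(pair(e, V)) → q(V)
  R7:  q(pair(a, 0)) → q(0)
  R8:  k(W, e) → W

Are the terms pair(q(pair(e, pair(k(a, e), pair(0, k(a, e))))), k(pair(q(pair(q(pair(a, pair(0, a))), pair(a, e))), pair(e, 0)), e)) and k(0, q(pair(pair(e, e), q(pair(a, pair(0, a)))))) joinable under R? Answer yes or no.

no — NF(t₁) = pair(pair(0, 0), pair(a, pair(e, 0))), NF(t₂) = 0

Reduce t₁ = pair(q(pair(e, pair(k(a, e), pair(0, k(a, e))))), k(pair(q(pair(q(pair(a, pair(0, a))), pair(a, e))), pair(e, 0)), e)):
1. pair(q(pair(e, pair(k(a, e), pair(0, k(a, e))))), k(pair(q(pair(q(pair(a, pair(0, a))), pair(a, e))), pair(e, 0)), e))  →  pair(q(pair(k(a, e), pair(0, k(a, e)))), k(pair(q(pair(q(pair(a, pair(0, a))), pair(a, e))), pair(e, 0)), e))   [R6 at 1]
2. pair(q(pair(k(a, e), pair(0, k(a, e)))), k(pair(q(pair(q(pair(a, pair(0, a))), pair(a, e))), pair(e, 0)), e))  →  pair(q(pair(a, pair(0, k(a, e)))), k(pair(q(pair(q(pair(a, pair(0, a))), pair(a, e))), pair(e, 0)), e))   [R8 at 1.1.1]
3. pair(q(pair(a, pair(0, k(a, e)))), k(pair(q(pair(q(pair(a, pair(0, a))), pair(a, e))), pair(e, 0)), e))  →  pair(q(pair(a, pair(0, a))), k(pair(q(pair(q(pair(a, pair(0, a))), pair(a, e))), pair(e, 0)), e))   [R8 at 1.1.2.2]
4. pair(q(pair(a, pair(0, a))), k(pair(q(pair(q(pair(a, pair(0, a))), pair(a, e))), pair(e, 0)), e))  →  pair(pair(0, 0), k(pair(q(pair(q(pair(a, pair(0, a))), pair(a, e))), pair(e, 0)), e))   [R4 at 1]
5. pair(pair(0, 0), k(pair(q(pair(q(pair(a, pair(0, a))), pair(a, e))), pair(e, 0)), e))  →  pair(pair(0, 0), pair(q(pair(q(pair(a, pair(0, a))), pair(a, e))), pair(e, 0)))   [R8 at 2]
6. pair(pair(0, 0), pair(q(pair(q(pair(a, pair(0, a))), pair(a, e))), pair(e, 0)))  →  pair(pair(0, 0), pair(q(pair(pair(0, 0), pair(a, e))), pair(e, 0)))   [R4 at 2.1.1.1]
7. pair(pair(0, 0), pair(q(pair(pair(0, 0), pair(a, e))), pair(e, 0)))  →  pair(pair(0, 0), pair(a, pair(e, 0)))   [R3 at 2.1]

Reduce t₂ = k(0, q(pair(pair(e, e), q(pair(a, pair(0, a)))))):
1. k(0, q(pair(pair(e, e), q(pair(a, pair(0, a))))))  →  k(0, q(pair(pair(e, e), pair(0, 0))))   [R4 at 2.1.2]
2. k(0, q(pair(pair(e, e), pair(0, 0))))  →  k(0, k(e, e))   [R1 at 2]
3. k(0, k(e, e))  →  k(0, e)   [R8 at 2]
4. k(0, e)  →  0   [R8 at ε]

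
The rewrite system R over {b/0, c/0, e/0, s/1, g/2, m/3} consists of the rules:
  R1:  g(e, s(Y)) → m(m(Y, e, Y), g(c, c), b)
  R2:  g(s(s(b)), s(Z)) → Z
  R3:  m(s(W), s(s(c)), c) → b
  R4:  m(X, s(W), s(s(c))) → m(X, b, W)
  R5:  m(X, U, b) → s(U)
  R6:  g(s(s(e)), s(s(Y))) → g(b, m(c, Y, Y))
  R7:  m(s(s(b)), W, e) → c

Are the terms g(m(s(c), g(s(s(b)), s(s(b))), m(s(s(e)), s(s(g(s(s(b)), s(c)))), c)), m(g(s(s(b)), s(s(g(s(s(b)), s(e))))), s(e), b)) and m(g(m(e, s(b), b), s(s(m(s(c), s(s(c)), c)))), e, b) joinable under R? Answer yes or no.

Reduce t₁ = g(m(s(c), g(s(s(b)), s(s(b))), m(s(s(e)), s(s(g(s(s(b)), s(c)))), c)), m(g(s(s(b)), s(s(g(s(s(b)), s(e))))), s(e), b)):
1. g(m(s(c), g(s(s(b)), s(s(b))), m(s(s(e)), s(s(g(s(s(b)), s(c)))), c)), m(g(s(s(b)), s(s(g(s(s(b)), s(e))))), s(e), b))  →  g(m(s(c), s(b), m(s(s(e)), s(s(g(s(s(b)), s(c)))), c)), m(g(s(s(b)), s(s(g(s(s(b)), s(e))))), s(e), b))   [R2 at 1.2]
2. g(m(s(c), s(b), m(s(s(e)), s(s(g(s(s(b)), s(c)))), c)), m(g(s(s(b)), s(s(g(s(s(b)), s(e))))), s(e), b))  →  g(m(s(c), s(b), m(s(s(e)), s(s(c)), c)), m(g(s(s(b)), s(s(g(s(s(b)), s(e))))), s(e), b))   [R2 at 1.3.2.1.1]
3. g(m(s(c), s(b), m(s(s(e)), s(s(c)), c)), m(g(s(s(b)), s(s(g(s(s(b)), s(e))))), s(e), b))  →  g(m(s(c), s(b), b), m(g(s(s(b)), s(s(g(s(s(b)), s(e))))), s(e), b))   [R3 at 1.3]
4. g(m(s(c), s(b), b), m(g(s(s(b)), s(s(g(s(s(b)), s(e))))), s(e), b))  →  g(s(s(b)), m(g(s(s(b)), s(s(g(s(s(b)), s(e))))), s(e), b))   [R5 at 1]
5. g(s(s(b)), m(g(s(s(b)), s(s(g(s(s(b)), s(e))))), s(e), b))  →  g(s(s(b)), s(s(e)))   [R5 at 2]
6. g(s(s(b)), s(s(e)))  →  s(e)   [R2 at ε]

Reduce t₂ = m(g(m(e, s(b), b), s(s(m(s(c), s(s(c)), c)))), e, b):
1. m(g(m(e, s(b), b), s(s(m(s(c), s(s(c)), c)))), e, b)  →  s(e)   [R5 at ε]

yes — NF(t₁) = s(e), NF(t₂) = s(e)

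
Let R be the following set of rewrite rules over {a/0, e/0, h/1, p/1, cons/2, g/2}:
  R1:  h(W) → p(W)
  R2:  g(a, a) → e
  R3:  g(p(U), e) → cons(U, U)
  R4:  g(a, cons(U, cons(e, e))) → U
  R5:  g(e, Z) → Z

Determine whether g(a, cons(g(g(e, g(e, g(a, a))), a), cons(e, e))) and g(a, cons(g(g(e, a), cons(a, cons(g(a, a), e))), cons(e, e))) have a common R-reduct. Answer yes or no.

yes — NF(t₁) = a, NF(t₂) = a

Reduce t₁ = g(a, cons(g(g(e, g(e, g(a, a))), a), cons(e, e))):
1. g(a, cons(g(g(e, g(e, g(a, a))), a), cons(e, e)))  →  g(g(e, g(e, g(a, a))), a)   [R4 at ε]
2. g(g(e, g(e, g(a, a))), a)  →  g(g(e, g(a, a)), a)   [R5 at 1]
3. g(g(e, g(a, a)), a)  →  g(g(a, a), a)   [R5 at 1]
4. g(g(a, a), a)  →  g(e, a)   [R2 at 1]
5. g(e, a)  →  a   [R5 at ε]

Reduce t₂ = g(a, cons(g(g(e, a), cons(a, cons(g(a, a), e))), cons(e, e))):
1. g(a, cons(g(g(e, a), cons(a, cons(g(a, a), e))), cons(e, e)))  →  g(g(e, a), cons(a, cons(g(a, a), e)))   [R4 at ε]
2. g(g(e, a), cons(a, cons(g(a, a), e)))  →  g(a, cons(a, cons(g(a, a), e)))   [R5 at 1]
3. g(a, cons(a, cons(g(a, a), e)))  →  g(a, cons(a, cons(e, e)))   [R2 at 2.2.1]
4. g(a, cons(a, cons(e, e)))  →  a   [R4 at ε]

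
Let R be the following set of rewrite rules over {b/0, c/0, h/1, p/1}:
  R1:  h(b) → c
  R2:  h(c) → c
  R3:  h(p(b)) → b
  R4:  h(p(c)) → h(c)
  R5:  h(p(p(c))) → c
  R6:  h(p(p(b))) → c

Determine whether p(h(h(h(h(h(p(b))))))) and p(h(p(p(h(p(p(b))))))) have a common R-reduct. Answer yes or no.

yes — NF(t₁) = p(c), NF(t₂) = p(c)

Reduce t₁ = p(h(h(h(h(h(p(b))))))):
1. p(h(h(h(h(h(p(b)))))))  →  p(h(h(h(h(b)))))   [R3 at 1.1.1.1.1]
2. p(h(h(h(h(b)))))  →  p(h(h(h(c))))   [R1 at 1.1.1.1]
3. p(h(h(h(c))))  →  p(h(h(c)))   [R2 at 1.1.1]
4. p(h(h(c)))  →  p(h(c))   [R2 at 1.1]
5. p(h(c))  →  p(c)   [R2 at 1]

Reduce t₂ = p(h(p(p(h(p(p(b))))))):
1. p(h(p(p(h(p(p(b)))))))  →  p(h(p(p(c))))   [R6 at 1.1.1.1]
2. p(h(p(p(c))))  →  p(c)   [R5 at 1]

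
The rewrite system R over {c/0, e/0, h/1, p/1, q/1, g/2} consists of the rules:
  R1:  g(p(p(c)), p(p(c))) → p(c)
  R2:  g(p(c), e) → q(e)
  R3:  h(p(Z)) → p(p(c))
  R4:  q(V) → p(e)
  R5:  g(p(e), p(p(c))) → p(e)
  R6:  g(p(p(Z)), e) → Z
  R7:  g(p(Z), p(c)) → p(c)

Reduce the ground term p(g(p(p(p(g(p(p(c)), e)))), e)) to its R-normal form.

p(p(c))

1. p(g(p(p(p(g(p(p(c)), e)))), e))  →  p(p(g(p(p(c)), e)))   [R6 at 1]
2. p(p(g(p(p(c)), e)))  →  p(p(c))   [R6 at 1.1]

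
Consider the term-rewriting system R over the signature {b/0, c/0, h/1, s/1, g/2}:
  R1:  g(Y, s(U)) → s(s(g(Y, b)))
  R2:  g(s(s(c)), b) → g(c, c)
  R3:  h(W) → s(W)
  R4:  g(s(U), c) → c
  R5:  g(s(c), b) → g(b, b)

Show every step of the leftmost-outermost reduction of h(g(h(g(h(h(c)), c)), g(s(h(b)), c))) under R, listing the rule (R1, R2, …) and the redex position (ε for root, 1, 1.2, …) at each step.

s(c)

1. h(g(h(g(h(h(c)), c)), g(s(h(b)), c)))  →  s(g(h(g(h(h(c)), c)), g(s(h(b)), c)))   [R3 at ε]
2. s(g(h(g(h(h(c)), c)), g(s(h(b)), c)))  →  s(g(s(g(h(h(c)), c)), g(s(h(b)), c)))   [R3 at 1.1]
3. s(g(s(g(h(h(c)), c)), g(s(h(b)), c)))  →  s(g(s(g(s(h(c)), c)), g(s(h(b)), c)))   [R3 at 1.1.1.1]
4. s(g(s(g(s(h(c)), c)), g(s(h(b)), c)))  →  s(g(s(c), g(s(h(b)), c)))   [R4 at 1.1.1]
5. s(g(s(c), g(s(h(b)), c)))  →  s(g(s(c), c))   [R4 at 1.2]
6. s(g(s(c), c))  →  s(c)   [R4 at 1]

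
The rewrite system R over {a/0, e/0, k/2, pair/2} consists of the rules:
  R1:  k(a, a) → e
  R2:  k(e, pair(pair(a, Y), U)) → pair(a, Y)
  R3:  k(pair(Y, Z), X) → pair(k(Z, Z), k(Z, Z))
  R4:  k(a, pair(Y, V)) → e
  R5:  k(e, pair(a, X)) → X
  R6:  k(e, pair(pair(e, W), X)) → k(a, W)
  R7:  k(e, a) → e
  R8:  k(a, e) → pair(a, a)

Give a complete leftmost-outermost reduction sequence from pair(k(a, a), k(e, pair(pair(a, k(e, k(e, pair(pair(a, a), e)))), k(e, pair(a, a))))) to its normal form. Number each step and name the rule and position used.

pair(e, pair(a, a))

1. pair(k(a, a), k(e, pair(pair(a, k(e, k(e, pair(pair(a, a), e)))), k(e, pair(a, a)))))  →  pair(e, k(e, pair(pair(a, k(e, k(e, pair(pair(a, a), e)))), k(e, pair(a, a)))))   [R1 at 1]
2. pair(e, k(e, pair(pair(a, k(e, k(e, pair(pair(a, a), e)))), k(e, pair(a, a)))))  →  pair(e, pair(a, k(e, k(e, pair(pair(a, a), e)))))   [R2 at 2]
3. pair(e, pair(a, k(e, k(e, pair(pair(a, a), e)))))  →  pair(e, pair(a, k(e, pair(a, a))))   [R2 at 2.2.2]
4. pair(e, pair(a, k(e, pair(a, a))))  →  pair(e, pair(a, a))   [R5 at 2.2]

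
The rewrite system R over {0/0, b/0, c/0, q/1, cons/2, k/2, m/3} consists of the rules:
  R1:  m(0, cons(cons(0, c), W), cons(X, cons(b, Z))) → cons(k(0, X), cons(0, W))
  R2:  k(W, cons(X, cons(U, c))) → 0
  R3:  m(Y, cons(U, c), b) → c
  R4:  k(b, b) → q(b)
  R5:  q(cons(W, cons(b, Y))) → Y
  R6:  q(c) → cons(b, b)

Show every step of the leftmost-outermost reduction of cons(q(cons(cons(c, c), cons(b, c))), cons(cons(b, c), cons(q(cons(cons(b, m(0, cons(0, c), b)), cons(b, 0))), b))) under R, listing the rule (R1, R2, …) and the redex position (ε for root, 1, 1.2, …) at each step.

1. cons(q(cons(cons(c, c), cons(b, c))), cons(cons(b, c), cons(q(cons(cons(b, m(0, cons(0, c), b)), cons(b, 0))), b)))  →  cons(c, cons(cons(b, c), cons(q(cons(cons(b, m(0, cons(0, c), b)), cons(b, 0))), b)))   [R5 at 1]
2. cons(c, cons(cons(b, c), cons(q(cons(cons(b, m(0, cons(0, c), b)), cons(b, 0))), b)))  →  cons(c, cons(cons(b, c), cons(0, b)))   [R5 at 2.2.1]

cons(c, cons(cons(b, c), cons(0, b)))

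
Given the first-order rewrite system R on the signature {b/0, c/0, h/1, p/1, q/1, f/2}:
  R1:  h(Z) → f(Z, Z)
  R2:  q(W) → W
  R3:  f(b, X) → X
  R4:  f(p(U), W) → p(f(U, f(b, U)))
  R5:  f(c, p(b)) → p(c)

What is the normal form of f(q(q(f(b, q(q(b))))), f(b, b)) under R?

b

1. f(q(q(f(b, q(q(b))))), f(b, b))  →  f(q(f(b, q(q(b)))), f(b, b))   [R2 at 1]
2. f(q(f(b, q(q(b)))), f(b, b))  →  f(f(b, q(q(b))), f(b, b))   [R2 at 1]
3. f(f(b, q(q(b))), f(b, b))  →  f(q(q(b)), f(b, b))   [R3 at 1]
4. f(q(q(b)), f(b, b))  →  f(q(b), f(b, b))   [R2 at 1]
5. f(q(b), f(b, b))  →  f(b, f(b, b))   [R2 at 1]
6. f(b, f(b, b))  →  f(b, b)   [R3 at ε]
7. f(b, b)  →  b   [R3 at ε]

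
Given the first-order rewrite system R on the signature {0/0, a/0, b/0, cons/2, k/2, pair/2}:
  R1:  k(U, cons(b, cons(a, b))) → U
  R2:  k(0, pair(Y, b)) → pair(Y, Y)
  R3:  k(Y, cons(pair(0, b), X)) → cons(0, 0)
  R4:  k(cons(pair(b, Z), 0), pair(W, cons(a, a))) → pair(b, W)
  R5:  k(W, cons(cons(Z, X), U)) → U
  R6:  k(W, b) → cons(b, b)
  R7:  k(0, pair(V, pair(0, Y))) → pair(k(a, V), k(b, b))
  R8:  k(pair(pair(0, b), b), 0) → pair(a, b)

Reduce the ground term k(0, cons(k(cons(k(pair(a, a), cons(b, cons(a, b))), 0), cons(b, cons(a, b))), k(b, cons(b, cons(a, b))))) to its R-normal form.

b

1. k(0, cons(k(cons(k(pair(a, a), cons(b, cons(a, b))), 0), cons(b, cons(a, b))), k(b, cons(b, cons(a, b)))))  →  k(0, cons(cons(k(pair(a, a), cons(b, cons(a, b))), 0), k(b, cons(b, cons(a, b)))))   [R1 at 2.1]
2. k(0, cons(cons(k(pair(a, a), cons(b, cons(a, b))), 0), k(b, cons(b, cons(a, b)))))  →  k(b, cons(b, cons(a, b)))   [R5 at ε]
3. k(b, cons(b, cons(a, b)))  →  b   [R1 at ε]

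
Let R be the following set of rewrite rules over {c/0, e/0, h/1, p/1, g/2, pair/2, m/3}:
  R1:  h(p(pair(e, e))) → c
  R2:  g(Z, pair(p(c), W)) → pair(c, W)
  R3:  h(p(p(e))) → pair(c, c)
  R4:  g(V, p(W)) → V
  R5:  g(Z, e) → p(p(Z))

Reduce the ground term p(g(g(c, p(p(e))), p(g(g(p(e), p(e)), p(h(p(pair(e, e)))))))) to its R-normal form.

p(c)

1. p(g(g(c, p(p(e))), p(g(g(p(e), p(e)), p(h(p(pair(e, e))))))))  →  p(g(c, p(p(e))))   [R4 at 1]
2. p(g(c, p(p(e))))  →  p(c)   [R4 at 1]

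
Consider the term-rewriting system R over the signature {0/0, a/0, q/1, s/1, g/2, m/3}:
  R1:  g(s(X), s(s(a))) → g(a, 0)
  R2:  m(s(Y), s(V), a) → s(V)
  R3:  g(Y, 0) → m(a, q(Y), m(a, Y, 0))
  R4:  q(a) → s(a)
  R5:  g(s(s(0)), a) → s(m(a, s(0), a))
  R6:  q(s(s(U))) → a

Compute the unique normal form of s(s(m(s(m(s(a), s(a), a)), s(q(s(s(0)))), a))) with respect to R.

1. s(s(m(s(m(s(a), s(a), a)), s(q(s(s(0)))), a)))  →  s(s(s(q(s(s(0))))))   [R2 at 1.1]
2. s(s(s(q(s(s(0))))))  →  s(s(s(a)))   [R6 at 1.1.1]

s(s(s(a)))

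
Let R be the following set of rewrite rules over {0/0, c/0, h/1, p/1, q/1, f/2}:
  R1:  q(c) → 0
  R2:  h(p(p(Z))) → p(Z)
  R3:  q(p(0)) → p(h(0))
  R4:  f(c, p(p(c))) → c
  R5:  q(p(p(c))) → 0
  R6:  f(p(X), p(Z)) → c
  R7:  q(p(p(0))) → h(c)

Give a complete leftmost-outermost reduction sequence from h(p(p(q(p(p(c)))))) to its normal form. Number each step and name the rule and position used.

1. h(p(p(q(p(p(c))))))  →  p(q(p(p(c))))   [R2 at ε]
2. p(q(p(p(c))))  →  p(0)   [R5 at 1]

p(0)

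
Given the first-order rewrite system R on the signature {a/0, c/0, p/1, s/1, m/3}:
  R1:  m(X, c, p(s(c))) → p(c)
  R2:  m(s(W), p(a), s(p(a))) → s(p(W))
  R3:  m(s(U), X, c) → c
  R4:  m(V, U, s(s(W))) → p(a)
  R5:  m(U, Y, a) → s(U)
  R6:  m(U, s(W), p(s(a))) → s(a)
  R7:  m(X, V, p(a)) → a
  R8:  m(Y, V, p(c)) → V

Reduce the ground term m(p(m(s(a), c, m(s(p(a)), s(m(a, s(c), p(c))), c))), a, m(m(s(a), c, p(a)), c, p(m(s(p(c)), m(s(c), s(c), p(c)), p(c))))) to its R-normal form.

a

1. m(p(m(s(a), c, m(s(p(a)), s(m(a, s(c), p(c))), c))), a, m(m(s(a), c, p(a)), c, p(m(s(p(c)), m(s(c), s(c), p(c)), p(c)))))  →  m(p(m(s(a), c, c)), a, m(m(s(a), c, p(a)), c, p(m(s(p(c)), m(s(c), s(c), p(c)), p(c)))))   [R3 at 1.1.3]
2. m(p(m(s(a), c, c)), a, m(m(s(a), c, p(a)), c, p(m(s(p(c)), m(s(c), s(c), p(c)), p(c)))))  →  m(p(c), a, m(m(s(a), c, p(a)), c, p(m(s(p(c)), m(s(c), s(c), p(c)), p(c)))))   [R3 at 1.1]
3. m(p(c), a, m(m(s(a), c, p(a)), c, p(m(s(p(c)), m(s(c), s(c), p(c)), p(c)))))  →  m(p(c), a, m(a, c, p(m(s(p(c)), m(s(c), s(c), p(c)), p(c)))))   [R7 at 3.1]
4. m(p(c), a, m(a, c, p(m(s(p(c)), m(s(c), s(c), p(c)), p(c)))))  →  m(p(c), a, m(a, c, p(m(s(c), s(c), p(c)))))   [R8 at 3.3.1]
5. m(p(c), a, m(a, c, p(m(s(c), s(c), p(c)))))  →  m(p(c), a, m(a, c, p(s(c))))   [R8 at 3.3.1]
6. m(p(c), a, m(a, c, p(s(c))))  →  m(p(c), a, p(c))   [R1 at 3]
7. m(p(c), a, p(c))  →  a   [R8 at ε]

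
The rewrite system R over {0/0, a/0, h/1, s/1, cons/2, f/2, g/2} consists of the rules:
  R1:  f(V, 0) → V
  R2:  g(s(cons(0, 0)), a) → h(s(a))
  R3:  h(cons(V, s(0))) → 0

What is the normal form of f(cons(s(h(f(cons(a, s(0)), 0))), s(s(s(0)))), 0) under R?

1. f(cons(s(h(f(cons(a, s(0)), 0))), s(s(s(0)))), 0)  →  cons(s(h(f(cons(a, s(0)), 0))), s(s(s(0))))   [R1 at ε]
2. cons(s(h(f(cons(a, s(0)), 0))), s(s(s(0))))  →  cons(s(h(cons(a, s(0)))), s(s(s(0))))   [R1 at 1.1.1]
3. cons(s(h(cons(a, s(0)))), s(s(s(0))))  →  cons(s(0), s(s(s(0))))   [R3 at 1.1]

cons(s(0), s(s(s(0))))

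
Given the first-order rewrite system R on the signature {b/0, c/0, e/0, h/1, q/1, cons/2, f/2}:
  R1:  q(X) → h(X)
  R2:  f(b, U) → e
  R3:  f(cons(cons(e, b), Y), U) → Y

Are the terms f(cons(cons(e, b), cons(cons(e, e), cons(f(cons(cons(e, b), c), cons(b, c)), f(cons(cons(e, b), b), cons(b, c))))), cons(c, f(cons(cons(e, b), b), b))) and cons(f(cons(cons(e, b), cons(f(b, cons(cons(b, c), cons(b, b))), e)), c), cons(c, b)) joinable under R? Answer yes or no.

yes — NF(t₁) = cons(cons(e, e), cons(c, b)), NF(t₂) = cons(cons(e, e), cons(c, b))

Reduce t₁ = f(cons(cons(e, b), cons(cons(e, e), cons(f(cons(cons(e, b), c), cons(b, c)), f(cons(cons(e, b), b), cons(b, c))))), cons(c, f(cons(cons(e, b), b), b))):
1. f(cons(cons(e, b), cons(cons(e, e), cons(f(cons(cons(e, b), c), cons(b, c)), f(cons(cons(e, b), b), cons(b, c))))), cons(c, f(cons(cons(e, b), b), b)))  →  cons(cons(e, e), cons(f(cons(cons(e, b), c), cons(b, c)), f(cons(cons(e, b), b), cons(b, c))))   [R3 at ε]
2. cons(cons(e, e), cons(f(cons(cons(e, b), c), cons(b, c)), f(cons(cons(e, b), b), cons(b, c))))  →  cons(cons(e, e), cons(c, f(cons(cons(e, b), b), cons(b, c))))   [R3 at 2.1]
3. cons(cons(e, e), cons(c, f(cons(cons(e, b), b), cons(b, c))))  →  cons(cons(e, e), cons(c, b))   [R3 at 2.2]

Reduce t₂ = cons(f(cons(cons(e, b), cons(f(b, cons(cons(b, c), cons(b, b))), e)), c), cons(c, b)):
1. cons(f(cons(cons(e, b), cons(f(b, cons(cons(b, c), cons(b, b))), e)), c), cons(c, b))  →  cons(cons(f(b, cons(cons(b, c), cons(b, b))), e), cons(c, b))   [R3 at 1]
2. cons(cons(f(b, cons(cons(b, c), cons(b, b))), e), cons(c, b))  →  cons(cons(e, e), cons(c, b))   [R2 at 1.1]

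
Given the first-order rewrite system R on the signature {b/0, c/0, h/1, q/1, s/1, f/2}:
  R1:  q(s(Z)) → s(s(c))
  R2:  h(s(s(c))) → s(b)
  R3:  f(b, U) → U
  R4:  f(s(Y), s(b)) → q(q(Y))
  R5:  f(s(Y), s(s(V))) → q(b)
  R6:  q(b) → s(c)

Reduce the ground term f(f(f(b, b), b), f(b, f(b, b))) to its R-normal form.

b

1. f(f(f(b, b), b), f(b, f(b, b)))  →  f(f(b, b), f(b, f(b, b)))   [R3 at 1.1]
2. f(f(b, b), f(b, f(b, b)))  →  f(b, f(b, f(b, b)))   [R3 at 1]
3. f(b, f(b, f(b, b)))  →  f(b, f(b, b))   [R3 at ε]
4. f(b, f(b, b))  →  f(b, b)   [R3 at ε]
5. f(b, b)  →  b   [R3 at ε]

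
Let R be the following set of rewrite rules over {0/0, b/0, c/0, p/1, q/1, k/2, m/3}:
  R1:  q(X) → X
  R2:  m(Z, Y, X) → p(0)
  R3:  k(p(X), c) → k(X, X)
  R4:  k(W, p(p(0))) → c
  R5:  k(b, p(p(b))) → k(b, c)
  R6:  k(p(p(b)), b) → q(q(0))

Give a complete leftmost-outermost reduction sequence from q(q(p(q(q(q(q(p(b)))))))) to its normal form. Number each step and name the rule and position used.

p(p(b))

1. q(q(p(q(q(q(q(p(b))))))))  →  q(p(q(q(q(q(p(b)))))))   [R1 at ε]
2. q(p(q(q(q(q(p(b)))))))  →  p(q(q(q(q(p(b))))))   [R1 at ε]
3. p(q(q(q(q(p(b))))))  →  p(q(q(q(p(b)))))   [R1 at 1]
4. p(q(q(q(p(b)))))  →  p(q(q(p(b))))   [R1 at 1]
5. p(q(q(p(b))))  →  p(q(p(b)))   [R1 at 1]
6. p(q(p(b)))  →  p(p(b))   [R1 at 1]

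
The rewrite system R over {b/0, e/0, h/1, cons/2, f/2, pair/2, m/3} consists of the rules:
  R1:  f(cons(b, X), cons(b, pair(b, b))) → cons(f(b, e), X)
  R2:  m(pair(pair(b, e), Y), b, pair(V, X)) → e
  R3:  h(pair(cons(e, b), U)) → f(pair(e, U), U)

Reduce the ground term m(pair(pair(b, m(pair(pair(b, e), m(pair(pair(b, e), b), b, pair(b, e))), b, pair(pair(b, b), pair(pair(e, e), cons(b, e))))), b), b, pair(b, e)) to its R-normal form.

1. m(pair(pair(b, m(pair(pair(b, e), m(pair(pair(b, e), b), b, pair(b, e))), b, pair(pair(b, b), pair(pair(e, e), cons(b, e))))), b), b, pair(b, e))  →  m(pair(pair(b, e), b), b, pair(b, e))   [R2 at 1.1.2]
2. m(pair(pair(b, e), b), b, pair(b, e))  →  e   [R2 at ε]

e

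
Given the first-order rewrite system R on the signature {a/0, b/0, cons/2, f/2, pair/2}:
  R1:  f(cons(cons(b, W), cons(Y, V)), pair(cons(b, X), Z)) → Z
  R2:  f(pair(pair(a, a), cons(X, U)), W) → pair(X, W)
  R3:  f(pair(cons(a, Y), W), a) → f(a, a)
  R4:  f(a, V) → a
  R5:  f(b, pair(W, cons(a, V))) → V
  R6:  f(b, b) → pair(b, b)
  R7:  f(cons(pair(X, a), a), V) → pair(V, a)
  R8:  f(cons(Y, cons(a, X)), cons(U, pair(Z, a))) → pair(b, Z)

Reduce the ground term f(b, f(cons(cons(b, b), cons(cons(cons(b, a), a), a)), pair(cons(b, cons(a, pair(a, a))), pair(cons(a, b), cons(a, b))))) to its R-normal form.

1. f(b, f(cons(cons(b, b), cons(cons(cons(b, a), a), a)), pair(cons(b, cons(a, pair(a, a))), pair(cons(a, b), cons(a, b)))))  →  f(b, pair(cons(a, b), cons(a, b)))   [R1 at 2]
2. f(b, pair(cons(a, b), cons(a, b)))  →  b   [R5 at ε]

b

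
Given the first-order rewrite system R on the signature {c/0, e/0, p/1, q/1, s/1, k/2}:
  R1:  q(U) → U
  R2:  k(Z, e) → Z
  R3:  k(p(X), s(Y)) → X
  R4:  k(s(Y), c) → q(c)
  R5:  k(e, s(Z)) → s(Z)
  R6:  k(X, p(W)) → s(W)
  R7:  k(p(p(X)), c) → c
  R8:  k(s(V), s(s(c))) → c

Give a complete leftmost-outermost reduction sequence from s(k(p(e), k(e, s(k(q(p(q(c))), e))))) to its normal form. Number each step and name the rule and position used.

1. s(k(p(e), k(e, s(k(q(p(q(c))), e)))))  →  s(k(p(e), s(k(q(p(q(c))), e))))   [R5 at 1.2]
2. s(k(p(e), s(k(q(p(q(c))), e))))  →  s(e)   [R3 at 1]

s(e)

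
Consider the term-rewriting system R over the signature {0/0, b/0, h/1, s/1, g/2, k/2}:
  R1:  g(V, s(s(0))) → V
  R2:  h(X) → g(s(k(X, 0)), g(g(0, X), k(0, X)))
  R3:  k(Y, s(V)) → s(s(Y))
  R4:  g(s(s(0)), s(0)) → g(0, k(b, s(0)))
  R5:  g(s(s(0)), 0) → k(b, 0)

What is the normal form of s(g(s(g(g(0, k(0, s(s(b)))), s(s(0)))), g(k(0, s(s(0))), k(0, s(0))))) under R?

1. s(g(s(g(g(0, k(0, s(s(b)))), s(s(0)))), g(k(0, s(s(0))), k(0, s(0)))))  →  s(g(s(g(0, k(0, s(s(b))))), g(k(0, s(s(0))), k(0, s(0)))))   [R1 at 1.1.1]
2. s(g(s(g(0, k(0, s(s(b))))), g(k(0, s(s(0))), k(0, s(0)))))  →  s(g(s(g(0, s(s(0)))), g(k(0, s(s(0))), k(0, s(0)))))   [R3 at 1.1.1.2]
3. s(g(s(g(0, s(s(0)))), g(k(0, s(s(0))), k(0, s(0)))))  →  s(g(s(0), g(k(0, s(s(0))), k(0, s(0)))))   [R1 at 1.1.1]
4. s(g(s(0), g(k(0, s(s(0))), k(0, s(0)))))  →  s(g(s(0), g(s(s(0)), k(0, s(0)))))   [R3 at 1.2.1]
5. s(g(s(0), g(s(s(0)), k(0, s(0)))))  →  s(g(s(0), g(s(s(0)), s(s(0)))))   [R3 at 1.2.2]
6. s(g(s(0), g(s(s(0)), s(s(0)))))  →  s(g(s(0), s(s(0))))   [R1 at 1.2]
7. s(g(s(0), s(s(0))))  →  s(s(0))   [R1 at 1]

s(s(0))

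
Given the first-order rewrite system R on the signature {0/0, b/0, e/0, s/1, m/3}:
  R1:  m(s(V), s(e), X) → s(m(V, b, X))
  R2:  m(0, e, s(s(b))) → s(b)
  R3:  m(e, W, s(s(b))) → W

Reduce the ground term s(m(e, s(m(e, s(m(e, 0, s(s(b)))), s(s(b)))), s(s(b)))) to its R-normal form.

s(s(s(0)))

1. s(m(e, s(m(e, s(m(e, 0, s(s(b)))), s(s(b)))), s(s(b))))  →  s(s(m(e, s(m(e, 0, s(s(b)))), s(s(b)))))   [R3 at 1]
2. s(s(m(e, s(m(e, 0, s(s(b)))), s(s(b)))))  →  s(s(s(m(e, 0, s(s(b))))))   [R3 at 1.1]
3. s(s(s(m(e, 0, s(s(b))))))  →  s(s(s(0)))   [R3 at 1.1.1]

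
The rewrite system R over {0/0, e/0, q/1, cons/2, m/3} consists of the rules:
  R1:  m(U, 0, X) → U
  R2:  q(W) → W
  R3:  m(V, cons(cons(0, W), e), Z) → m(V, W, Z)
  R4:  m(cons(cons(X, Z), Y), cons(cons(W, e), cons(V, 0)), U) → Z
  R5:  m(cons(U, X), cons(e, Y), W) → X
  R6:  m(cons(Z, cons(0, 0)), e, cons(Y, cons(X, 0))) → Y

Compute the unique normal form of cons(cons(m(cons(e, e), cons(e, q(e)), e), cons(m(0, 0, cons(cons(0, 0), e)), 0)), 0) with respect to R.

1. cons(cons(m(cons(e, e), cons(e, q(e)), e), cons(m(0, 0, cons(cons(0, 0), e)), 0)), 0)  →  cons(cons(e, cons(m(0, 0, cons(cons(0, 0), e)), 0)), 0)   [R5 at 1.1]
2. cons(cons(e, cons(m(0, 0, cons(cons(0, 0), e)), 0)), 0)  →  cons(cons(e, cons(0, 0)), 0)   [R1 at 1.2.1]

cons(cons(e, cons(0, 0)), 0)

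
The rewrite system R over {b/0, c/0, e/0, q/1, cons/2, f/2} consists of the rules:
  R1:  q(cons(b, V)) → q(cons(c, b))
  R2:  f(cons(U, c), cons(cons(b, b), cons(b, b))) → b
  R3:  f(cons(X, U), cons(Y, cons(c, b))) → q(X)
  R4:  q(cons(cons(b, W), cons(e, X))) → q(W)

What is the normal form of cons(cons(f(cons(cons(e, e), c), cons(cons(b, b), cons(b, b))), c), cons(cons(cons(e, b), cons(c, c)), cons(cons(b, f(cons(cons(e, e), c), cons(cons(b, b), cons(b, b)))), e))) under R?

cons(cons(b, c), cons(cons(cons(e, b), cons(c, c)), cons(cons(b, b), e)))

1. cons(cons(f(cons(cons(e, e), c), cons(cons(b, b), cons(b, b))), c), cons(cons(cons(e, b), cons(c, c)), cons(cons(b, f(cons(cons(e, e), c), cons(cons(b, b), cons(b, b)))), e)))  →  cons(cons(b, c), cons(cons(cons(e, b), cons(c, c)), cons(cons(b, f(cons(cons(e, e), c), cons(cons(b, b), cons(b, b)))), e)))   [R2 at 1.1]
2. cons(cons(b, c), cons(cons(cons(e, b), cons(c, c)), cons(cons(b, f(cons(cons(e, e), c), cons(cons(b, b), cons(b, b)))), e)))  →  cons(cons(b, c), cons(cons(cons(e, b), cons(c, c)), cons(cons(b, b), e)))   [R2 at 2.2.1.2]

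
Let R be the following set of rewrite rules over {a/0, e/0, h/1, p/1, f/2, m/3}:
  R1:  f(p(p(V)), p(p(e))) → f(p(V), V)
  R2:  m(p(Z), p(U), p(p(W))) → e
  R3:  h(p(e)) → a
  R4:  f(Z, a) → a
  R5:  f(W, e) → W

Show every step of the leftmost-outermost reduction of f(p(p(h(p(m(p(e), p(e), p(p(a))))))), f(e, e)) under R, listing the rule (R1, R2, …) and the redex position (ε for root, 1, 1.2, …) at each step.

1. f(p(p(h(p(m(p(e), p(e), p(p(a))))))), f(e, e))  →  f(p(p(h(p(e)))), f(e, e))   [R2 at 1.1.1.1.1]
2. f(p(p(h(p(e)))), f(e, e))  →  f(p(p(a)), f(e, e))   [R3 at 1.1.1]
3. f(p(p(a)), f(e, e))  →  f(p(p(a)), e)   [R5 at 2]
4. f(p(p(a)), e)  →  p(p(a))   [R5 at ε]

p(p(a))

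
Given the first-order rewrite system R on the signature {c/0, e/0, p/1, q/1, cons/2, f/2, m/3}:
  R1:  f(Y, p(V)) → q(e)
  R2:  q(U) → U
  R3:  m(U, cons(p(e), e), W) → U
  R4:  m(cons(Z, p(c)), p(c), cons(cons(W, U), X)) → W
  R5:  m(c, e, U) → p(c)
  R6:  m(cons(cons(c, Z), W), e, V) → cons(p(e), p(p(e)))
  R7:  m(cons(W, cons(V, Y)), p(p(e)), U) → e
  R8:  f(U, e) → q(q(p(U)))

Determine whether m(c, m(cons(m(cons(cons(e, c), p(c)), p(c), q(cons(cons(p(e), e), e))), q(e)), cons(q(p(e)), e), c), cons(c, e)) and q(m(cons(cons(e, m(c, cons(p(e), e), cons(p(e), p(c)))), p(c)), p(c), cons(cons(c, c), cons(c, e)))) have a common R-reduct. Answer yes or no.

yes — NF(t₁) = c, NF(t₂) = c

Reduce t₁ = m(c, m(cons(m(cons(cons(e, c), p(c)), p(c), q(cons(cons(p(e), e), e))), q(e)), cons(q(p(e)), e), c), cons(c, e)):
1. m(c, m(cons(m(cons(cons(e, c), p(c)), p(c), q(cons(cons(p(e), e), e))), q(e)), cons(q(p(e)), e), c), cons(c, e))  →  m(c, m(cons(m(cons(cons(e, c), p(c)), p(c), cons(cons(p(e), e), e)), q(e)), cons(q(p(e)), e), c), cons(c, e))   [R2 at 2.1.1.3]
2. m(c, m(cons(m(cons(cons(e, c), p(c)), p(c), cons(cons(p(e), e), e)), q(e)), cons(q(p(e)), e), c), cons(c, e))  →  m(c, m(cons(p(e), q(e)), cons(q(p(e)), e), c), cons(c, e))   [R4 at 2.1.1]
3. m(c, m(cons(p(e), q(e)), cons(q(p(e)), e), c), cons(c, e))  →  m(c, m(cons(p(e), e), cons(q(p(e)), e), c), cons(c, e))   [R2 at 2.1.2]
4. m(c, m(cons(p(e), e), cons(q(p(e)), e), c), cons(c, e))  →  m(c, m(cons(p(e), e), cons(p(e), e), c), cons(c, e))   [R2 at 2.2.1]
5. m(c, m(cons(p(e), e), cons(p(e), e), c), cons(c, e))  →  m(c, cons(p(e), e), cons(c, e))   [R3 at 2]
6. m(c, cons(p(e), e), cons(c, e))  →  c   [R3 at ε]

Reduce t₂ = q(m(cons(cons(e, m(c, cons(p(e), e), cons(p(e), p(c)))), p(c)), p(c), cons(cons(c, c), cons(c, e)))):
1. q(m(cons(cons(e, m(c, cons(p(e), e), cons(p(e), p(c)))), p(c)), p(c), cons(cons(c, c), cons(c, e))))  →  m(cons(cons(e, m(c, cons(p(e), e), cons(p(e), p(c)))), p(c)), p(c), cons(cons(c, c), cons(c, e)))   [R2 at ε]
2. m(cons(cons(e, m(c, cons(p(e), e), cons(p(e), p(c)))), p(c)), p(c), cons(cons(c, c), cons(c, e)))  →  c   [R4 at ε]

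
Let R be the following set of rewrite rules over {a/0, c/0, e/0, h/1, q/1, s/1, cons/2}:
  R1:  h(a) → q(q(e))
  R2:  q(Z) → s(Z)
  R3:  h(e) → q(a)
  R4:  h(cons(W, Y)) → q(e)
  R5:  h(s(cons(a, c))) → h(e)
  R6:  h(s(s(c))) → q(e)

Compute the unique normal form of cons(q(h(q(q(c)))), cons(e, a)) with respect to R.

1. cons(q(h(q(q(c)))), cons(e, a))  →  cons(s(h(q(q(c)))), cons(e, a))   [R2 at 1]
2. cons(s(h(q(q(c)))), cons(e, a))  →  cons(s(h(s(q(c)))), cons(e, a))   [R2 at 1.1.1]
3. cons(s(h(s(q(c)))), cons(e, a))  →  cons(s(h(s(s(c)))), cons(e, a))   [R2 at 1.1.1.1]
4. cons(s(h(s(s(c)))), cons(e, a))  →  cons(s(q(e)), cons(e, a))   [R6 at 1.1]
5. cons(s(q(e)), cons(e, a))  →  cons(s(s(e)), cons(e, a))   [R2 at 1.1]

cons(s(s(e)), cons(e, a))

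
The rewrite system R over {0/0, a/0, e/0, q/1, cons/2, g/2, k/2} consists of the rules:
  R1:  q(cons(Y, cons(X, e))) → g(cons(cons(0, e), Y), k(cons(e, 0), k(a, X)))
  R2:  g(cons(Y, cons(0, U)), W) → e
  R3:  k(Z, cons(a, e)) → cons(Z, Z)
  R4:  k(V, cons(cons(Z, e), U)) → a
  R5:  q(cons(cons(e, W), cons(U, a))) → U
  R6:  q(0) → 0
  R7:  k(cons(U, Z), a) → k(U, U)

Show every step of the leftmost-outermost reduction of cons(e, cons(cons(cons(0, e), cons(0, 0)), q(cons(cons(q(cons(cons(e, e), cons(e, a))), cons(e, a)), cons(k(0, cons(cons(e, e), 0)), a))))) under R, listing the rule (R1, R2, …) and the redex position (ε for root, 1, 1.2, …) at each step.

1. cons(e, cons(cons(cons(0, e), cons(0, 0)), q(cons(cons(q(cons(cons(e, e), cons(e, a))), cons(e, a)), cons(k(0, cons(cons(e, e), 0)), a)))))  →  cons(e, cons(cons(cons(0, e), cons(0, 0)), q(cons(cons(e, cons(e, a)), cons(k(0, cons(cons(e, e), 0)), a)))))   [R5 at 2.2.1.1.1]
2. cons(e, cons(cons(cons(0, e), cons(0, 0)), q(cons(cons(e, cons(e, a)), cons(k(0, cons(cons(e, e), 0)), a)))))  →  cons(e, cons(cons(cons(0, e), cons(0, 0)), k(0, cons(cons(e, e), 0))))   [R5 at 2.2]
3. cons(e, cons(cons(cons(0, e), cons(0, 0)), k(0, cons(cons(e, e), 0))))  →  cons(e, cons(cons(cons(0, e), cons(0, 0)), a))   [R4 at 2.2]

cons(e, cons(cons(cons(0, e), cons(0, 0)), a))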